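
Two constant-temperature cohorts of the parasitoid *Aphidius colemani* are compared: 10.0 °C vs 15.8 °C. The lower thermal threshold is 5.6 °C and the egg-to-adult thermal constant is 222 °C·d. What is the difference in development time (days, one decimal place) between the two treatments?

28.7 days

At 10.0 °C: 222 / (10.0 − 5.6) = 222 / 4.4 = 50.455 d.
At 15.8 °C: 222 / (15.8 − 5.6) = 222 / 10.2 = 21.765 d.
Difference = |50.455 − 21.765| = 28.690 ≈ 28.7 days.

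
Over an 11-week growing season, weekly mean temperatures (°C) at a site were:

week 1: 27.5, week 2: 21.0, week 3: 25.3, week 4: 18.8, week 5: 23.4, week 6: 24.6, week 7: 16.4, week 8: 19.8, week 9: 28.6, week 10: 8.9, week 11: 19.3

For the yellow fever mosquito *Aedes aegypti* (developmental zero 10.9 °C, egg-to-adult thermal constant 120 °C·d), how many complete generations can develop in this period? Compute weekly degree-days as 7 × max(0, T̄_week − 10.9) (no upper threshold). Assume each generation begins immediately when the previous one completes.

Weekly DD (7 × max(0, T̄ − 10.9)): 116.2, 70.7, 100.8, 55.3, 87.5, 95.9, 38.5, 62.3, 123.9, 0.0, 58.8.
Season total = 809.9 DD.
Complete generations = ⌊809.9 / 120⌋ = 6.

6 generations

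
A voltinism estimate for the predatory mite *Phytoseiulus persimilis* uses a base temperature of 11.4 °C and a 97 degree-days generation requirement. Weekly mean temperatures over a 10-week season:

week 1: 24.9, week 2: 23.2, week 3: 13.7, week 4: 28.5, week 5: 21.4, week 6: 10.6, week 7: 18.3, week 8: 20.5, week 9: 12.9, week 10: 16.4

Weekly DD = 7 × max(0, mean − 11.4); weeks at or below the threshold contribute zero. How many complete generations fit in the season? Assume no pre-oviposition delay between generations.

5 generations

Weekly DD (7 × max(0, T̄ − 11.4)): 94.5, 82.6, 16.1, 119.7, 70.0, 0.0, 48.3, 63.7, 10.5, 35.0.
Season total = 540.4 DD.
Complete generations = ⌊540.4 / 97⌋ = 5.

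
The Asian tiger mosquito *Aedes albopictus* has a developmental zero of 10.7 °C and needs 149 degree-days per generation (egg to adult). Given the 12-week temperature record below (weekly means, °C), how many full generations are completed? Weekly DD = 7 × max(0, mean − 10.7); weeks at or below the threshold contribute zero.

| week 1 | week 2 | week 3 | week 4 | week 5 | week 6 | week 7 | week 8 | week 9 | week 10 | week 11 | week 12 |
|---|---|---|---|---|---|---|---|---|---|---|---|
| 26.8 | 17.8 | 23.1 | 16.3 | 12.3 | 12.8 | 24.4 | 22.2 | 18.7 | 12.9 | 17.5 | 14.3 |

Weekly DD (7 × max(0, T̄ − 10.7)): 112.7, 49.7, 86.8, 39.2, 11.2, 14.7, 95.9, 80.5, 56.0, 15.4, 47.6, 25.2.
Season total = 634.9 DD.
Complete generations = ⌊634.9 / 149⌋ = 4.

4 generations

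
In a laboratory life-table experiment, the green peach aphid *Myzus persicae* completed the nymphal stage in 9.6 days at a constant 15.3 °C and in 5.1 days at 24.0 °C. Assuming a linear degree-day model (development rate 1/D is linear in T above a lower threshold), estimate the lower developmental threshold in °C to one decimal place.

5.4 °C

Under the model K = D·(T − T_b), so D₁·(T₁ − T_b) = D₂·(T₂ − T_b).
9.6·(15.3 − T_b) = 5.1·(24.0 − T_b)
T_b = (9.6·15.3 − 5.1·24.0) / (9.6 − 5.1) = 24.48 / 4.5 = 5.440 °C ≈ 5.4 °C.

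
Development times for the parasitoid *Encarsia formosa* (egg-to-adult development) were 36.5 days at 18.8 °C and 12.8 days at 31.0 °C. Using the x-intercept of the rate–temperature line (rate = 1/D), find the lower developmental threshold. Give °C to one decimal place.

Under the model K = D·(T − T_b), so D₁·(T₁ − T_b) = D₂·(T₂ − T_b).
36.5·(18.8 − T_b) = 12.8·(31.0 − T_b)
T_b = (36.5·18.8 − 12.8·31.0) / (36.5 − 12.8) = 289.40 / 23.7 = 12.211 °C ≈ 12.2 °C.

12.2 °C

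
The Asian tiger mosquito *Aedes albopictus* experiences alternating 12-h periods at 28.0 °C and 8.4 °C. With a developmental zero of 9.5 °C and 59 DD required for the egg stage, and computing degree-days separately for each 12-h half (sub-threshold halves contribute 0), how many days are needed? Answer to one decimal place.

6.4 days

Day half: max(0, 28.0 − 9.5) × 0.5 = 18.5 × 0.5 = 9.25 DD.
Night half: max(0, 8.4 − 9.5) × 0.5 = 0.0 × 0.5 = 0.00 DD.
Per 24 h: 9.25 DD/day.
Duration = 59 / 9.25 = 6.378 ≈ 6.4 days.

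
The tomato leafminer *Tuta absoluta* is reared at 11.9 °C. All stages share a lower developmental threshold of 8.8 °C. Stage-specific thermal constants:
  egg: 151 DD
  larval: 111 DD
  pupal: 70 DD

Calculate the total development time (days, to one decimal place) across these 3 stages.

107.1 days

Daily accumulation at 11.9 °C = 11.9 − 8.8 = 3.1 DD/day.
Total K = 151 + 111 + 70 = 332 DD.
Total duration = 332 / 3.1 = 107.097 ≈ 107.1 days.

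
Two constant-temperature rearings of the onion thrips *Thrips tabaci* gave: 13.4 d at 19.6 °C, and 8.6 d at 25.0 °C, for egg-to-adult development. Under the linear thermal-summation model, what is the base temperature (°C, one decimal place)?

Under the model K = D·(T − T_b), so D₁·(T₁ − T_b) = D₂·(T₂ − T_b).
13.4·(19.6 − T_b) = 8.6·(25.0 − T_b)
T_b = (13.4·19.6 − 8.6·25.0) / (13.4 − 8.6) = 47.64 / 4.8 = 9.925 °C ≈ 9.9 °C.

9.9 °C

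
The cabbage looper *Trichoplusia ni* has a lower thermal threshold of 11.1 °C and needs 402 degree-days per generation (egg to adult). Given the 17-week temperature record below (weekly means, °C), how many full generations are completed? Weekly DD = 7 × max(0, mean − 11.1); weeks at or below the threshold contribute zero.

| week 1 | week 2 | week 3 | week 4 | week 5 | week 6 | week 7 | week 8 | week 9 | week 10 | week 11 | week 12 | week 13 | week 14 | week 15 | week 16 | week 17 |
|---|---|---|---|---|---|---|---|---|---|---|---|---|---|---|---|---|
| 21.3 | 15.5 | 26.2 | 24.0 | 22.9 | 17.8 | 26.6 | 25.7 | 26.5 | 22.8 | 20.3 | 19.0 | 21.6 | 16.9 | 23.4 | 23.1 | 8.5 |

Weekly DD (7 × max(0, T̄ − 11.1)): 71.4, 30.8, 105.7, 90.3, 82.6, 46.9, 108.5, 102.2, 107.8, 81.9, 64.4, 55.3, 73.5, 40.6, 86.1, 84.0, 0.0.
Season total = 1232.0 DD.
Complete generations = ⌊1232.0 / 402⌋ = 3.

3 generations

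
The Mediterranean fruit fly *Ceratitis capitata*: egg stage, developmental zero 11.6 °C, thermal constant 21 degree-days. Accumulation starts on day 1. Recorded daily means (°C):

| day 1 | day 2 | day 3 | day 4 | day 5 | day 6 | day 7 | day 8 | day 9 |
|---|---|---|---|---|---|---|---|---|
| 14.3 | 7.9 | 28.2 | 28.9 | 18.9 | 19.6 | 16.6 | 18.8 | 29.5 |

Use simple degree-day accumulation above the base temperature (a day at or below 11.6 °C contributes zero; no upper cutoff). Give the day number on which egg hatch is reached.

day 4

Daily DD above 11.6 °C: 2.7, 0.0, 16.6, 17.3, 7.3, 8.0, 5.0, 7.2, 17.9.
Cumulative: 2.7, 2.7, 19.3, 36.6, 43.9, 51.9, 56.9, 64.1, 82.0.
The total first reaches 21 DD on day 4.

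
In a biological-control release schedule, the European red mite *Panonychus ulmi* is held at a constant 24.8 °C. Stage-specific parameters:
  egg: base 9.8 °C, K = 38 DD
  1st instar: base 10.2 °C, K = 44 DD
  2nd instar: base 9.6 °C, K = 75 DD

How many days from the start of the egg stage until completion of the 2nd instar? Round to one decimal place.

egg: 38 / (24.8 − 9.8) = 38 / 15.0 = 2.533 d.
1st instar: 44 / (24.8 − 10.2) = 44 / 14.6 = 3.014 d.
2nd instar: 75 / (24.8 − 9.6) = 75 / 15.2 = 4.934 d.
Sum = 10.481 ≈ 10.5 days.

10.5 days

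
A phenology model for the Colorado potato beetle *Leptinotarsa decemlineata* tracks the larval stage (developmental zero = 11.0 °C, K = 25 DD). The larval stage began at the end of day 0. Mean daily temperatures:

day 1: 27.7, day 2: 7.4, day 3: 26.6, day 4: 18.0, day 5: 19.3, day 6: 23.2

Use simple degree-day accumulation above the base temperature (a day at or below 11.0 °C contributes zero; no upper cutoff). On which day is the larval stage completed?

day 3

Daily DD above 11.0 °C: 16.7, 0.0, 15.6, 7.0, 8.3, 12.2.
Cumulative: 16.7, 16.7, 32.3, 39.3, 47.6, 59.8.
The total first reaches 25 DD on day 3.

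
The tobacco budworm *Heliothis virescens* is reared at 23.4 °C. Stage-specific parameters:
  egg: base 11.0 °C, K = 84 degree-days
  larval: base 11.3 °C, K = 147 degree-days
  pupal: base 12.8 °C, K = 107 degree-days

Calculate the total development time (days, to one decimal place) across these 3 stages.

egg: 84 / (23.4 − 11.0) = 84 / 12.4 = 6.774 d.
larval: 147 / (23.4 − 11.3) = 147 / 12.1 = 12.149 d.
pupal: 107 / (23.4 − 12.8) = 107 / 10.6 = 10.094 d.
Sum = 29.017 ≈ 29.0 days.

29.0 days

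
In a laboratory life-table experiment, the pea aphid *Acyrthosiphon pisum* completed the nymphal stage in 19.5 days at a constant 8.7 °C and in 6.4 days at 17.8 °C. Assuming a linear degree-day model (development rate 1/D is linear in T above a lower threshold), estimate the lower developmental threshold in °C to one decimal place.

Equal thermal constants: D₁(T₁ − T_b) = D₂(T₂ − T_b).
19.5·(8.7 − T_b) = 6.4·(17.8 − T_b)
T_b = (19.5·8.7 − 6.4·17.8) / (19.5 − 6.4) = 55.73 / 13.1 = 4.254 °C ≈ 4.3 °C.

4.3 °C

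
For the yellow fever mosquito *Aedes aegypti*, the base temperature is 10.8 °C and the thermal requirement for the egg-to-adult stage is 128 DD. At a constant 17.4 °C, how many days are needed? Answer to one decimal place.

19.4 days

Daily accumulation = 17.4 − 10.8 = 6.6 DD/day.
Duration = 128 / 6.6 = 19.394 ≈ 19.4 days.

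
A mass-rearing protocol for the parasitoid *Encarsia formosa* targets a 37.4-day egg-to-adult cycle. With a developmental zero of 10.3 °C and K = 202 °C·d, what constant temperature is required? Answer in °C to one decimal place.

Required daily accumulation = 202 / 37.4 = 5.401 DD/day.
T = T_base + 5.401 = 10.3 + 5.401 = 15.701 ≈ 15.7 °C.

15.7 °C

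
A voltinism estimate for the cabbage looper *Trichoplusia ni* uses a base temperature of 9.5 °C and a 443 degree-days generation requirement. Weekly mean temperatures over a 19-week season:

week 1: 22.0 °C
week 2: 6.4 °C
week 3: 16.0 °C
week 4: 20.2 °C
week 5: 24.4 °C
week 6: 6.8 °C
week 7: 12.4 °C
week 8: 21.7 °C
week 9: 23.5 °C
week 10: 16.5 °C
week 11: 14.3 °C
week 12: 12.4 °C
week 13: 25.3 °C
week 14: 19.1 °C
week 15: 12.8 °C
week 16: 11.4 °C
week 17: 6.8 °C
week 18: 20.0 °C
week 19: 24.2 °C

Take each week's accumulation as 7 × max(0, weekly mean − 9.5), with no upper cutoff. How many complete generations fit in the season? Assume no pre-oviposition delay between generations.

Weekly DD (7 × max(0, T̄ − 9.5)): 87.5, 0.0, 45.5, 74.9, 104.3, 0.0, 20.3, 85.4, 98.0, 49.0, 33.6, 20.3, 110.6, 67.2, 23.1, 13.3, 0.0, 73.5, 102.9.
Season total = 1009.4 DD.
Complete generations = ⌊1009.4 / 443⌋ = 2.

2 generations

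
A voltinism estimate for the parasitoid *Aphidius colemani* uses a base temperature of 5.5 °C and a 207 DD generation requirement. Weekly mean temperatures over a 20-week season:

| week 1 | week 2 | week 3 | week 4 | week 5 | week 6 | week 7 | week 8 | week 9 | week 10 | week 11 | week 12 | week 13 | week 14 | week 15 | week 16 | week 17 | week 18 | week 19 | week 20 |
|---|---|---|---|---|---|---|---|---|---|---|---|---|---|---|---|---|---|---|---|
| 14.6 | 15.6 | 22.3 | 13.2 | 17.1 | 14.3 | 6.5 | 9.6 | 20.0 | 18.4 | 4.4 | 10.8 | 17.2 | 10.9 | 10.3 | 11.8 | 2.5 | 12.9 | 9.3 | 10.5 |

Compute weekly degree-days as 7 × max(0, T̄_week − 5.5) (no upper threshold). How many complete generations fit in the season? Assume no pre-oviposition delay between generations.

Weekly DD (7 × max(0, T̄ − 5.5)): 63.7, 70.7, 117.6, 53.9, 81.2, 61.6, 7.0, 28.7, 101.5, 90.3, 0.0, 37.1, 81.9, 37.8, 33.6, 44.1, 0.0, 51.8, 26.6, 35.0.
Season total = 1024.1 DD.
Complete generations = ⌊1024.1 / 207⌋ = 4.

4 generations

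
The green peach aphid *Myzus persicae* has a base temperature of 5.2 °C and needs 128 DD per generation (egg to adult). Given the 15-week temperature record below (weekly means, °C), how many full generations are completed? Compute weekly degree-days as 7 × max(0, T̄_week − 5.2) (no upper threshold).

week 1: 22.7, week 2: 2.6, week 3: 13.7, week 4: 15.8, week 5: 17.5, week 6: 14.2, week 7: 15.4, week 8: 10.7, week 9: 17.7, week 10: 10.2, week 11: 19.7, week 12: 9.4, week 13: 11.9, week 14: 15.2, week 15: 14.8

Weekly DD (7 × max(0, T̄ − 5.2)): 122.5, 0.0, 59.5, 74.2, 86.1, 63.0, 71.4, 38.5, 87.5, 35.0, 101.5, 29.4, 46.9, 70.0, 67.2.
Season total = 952.7 DD.
Complete generations = ⌊952.7 / 128⌋ = 7.

7 generations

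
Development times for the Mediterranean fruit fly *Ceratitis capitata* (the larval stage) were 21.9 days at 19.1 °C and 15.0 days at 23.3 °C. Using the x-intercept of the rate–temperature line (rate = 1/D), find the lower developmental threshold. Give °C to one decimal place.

Under the model K = D·(T − T_b), so D₁·(T₁ − T_b) = D₂·(T₂ − T_b).
21.9·(19.1 − T_b) = 15.0·(23.3 − T_b)
T_b = (21.9·19.1 − 15.0·23.3) / (21.9 − 15.0) = 68.79 / 6.9 = 9.970 °C ≈ 10.0 °C.

10.0 °C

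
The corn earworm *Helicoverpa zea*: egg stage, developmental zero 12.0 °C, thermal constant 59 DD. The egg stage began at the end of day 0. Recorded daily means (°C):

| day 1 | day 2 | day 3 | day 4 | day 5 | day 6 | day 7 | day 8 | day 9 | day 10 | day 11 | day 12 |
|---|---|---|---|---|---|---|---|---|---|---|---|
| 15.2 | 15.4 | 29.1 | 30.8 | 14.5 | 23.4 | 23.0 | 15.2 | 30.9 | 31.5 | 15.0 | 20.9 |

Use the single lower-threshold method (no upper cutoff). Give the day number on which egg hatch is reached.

Daily DD above 12.0 °C: 3.2, 3.4, 17.1, 18.8, 2.5, 11.4, 11.0, 3.2, 18.9, 19.5, 3.0, 8.9.
Cumulative: 3.2, 6.6, 23.7, 42.5, 45.0, 56.4, 67.4, 70.6, 89.5, 109.0, 112.0, 120.9.
The total first reaches 59 DD on day 7.

day 7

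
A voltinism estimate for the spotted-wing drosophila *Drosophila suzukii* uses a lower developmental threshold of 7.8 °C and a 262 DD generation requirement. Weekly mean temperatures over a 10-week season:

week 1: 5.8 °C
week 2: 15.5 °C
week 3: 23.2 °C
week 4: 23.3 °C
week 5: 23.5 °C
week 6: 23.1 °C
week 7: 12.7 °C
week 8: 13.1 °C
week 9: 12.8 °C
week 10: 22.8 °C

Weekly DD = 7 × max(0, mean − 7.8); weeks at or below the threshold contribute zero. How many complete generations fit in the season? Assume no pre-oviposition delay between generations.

2 generations

Weekly DD (7 × max(0, T̄ − 7.8)): 0.0, 53.9, 107.8, 108.5, 109.9, 107.1, 34.3, 37.1, 35.0, 105.0.
Season total = 698.6 DD.
Complete generations = ⌊698.6 / 262⌋ = 2.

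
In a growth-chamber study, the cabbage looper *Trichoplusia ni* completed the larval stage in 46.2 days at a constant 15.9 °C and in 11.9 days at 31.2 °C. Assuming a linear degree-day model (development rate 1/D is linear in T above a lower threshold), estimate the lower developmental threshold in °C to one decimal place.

Under the model K = D·(T − T_b), so D₁·(T₁ − T_b) = D₂·(T₂ − T_b).
46.2·(15.9 − T_b) = 11.9·(31.2 − T_b)
T_b = (46.2·15.9 − 11.9·31.2) / (46.2 − 11.9) = 363.30 / 34.3 = 10.592 °C ≈ 10.6 °C.

10.6 °C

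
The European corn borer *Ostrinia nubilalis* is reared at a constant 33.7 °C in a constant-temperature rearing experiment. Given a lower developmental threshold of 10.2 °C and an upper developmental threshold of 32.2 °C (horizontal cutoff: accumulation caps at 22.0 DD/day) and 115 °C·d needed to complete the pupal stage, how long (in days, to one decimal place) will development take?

5.2 days

Temperature 33.7 °C exceeds the upper threshold, so daily accumulation caps at 32.2 − 10.2 = 22.0 DD/day.
Duration = 115 / 22.0 = 5.227 ≈ 5.2 days.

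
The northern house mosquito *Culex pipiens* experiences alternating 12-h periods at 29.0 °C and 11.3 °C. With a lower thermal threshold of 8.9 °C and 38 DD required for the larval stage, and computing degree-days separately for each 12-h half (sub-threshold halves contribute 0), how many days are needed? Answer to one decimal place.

3.4 days

Day half: max(0, 29.0 − 8.9) × 0.5 = 20.1 × 0.5 = 10.05 DD.
Night half: max(0, 11.3 − 8.9) × 0.5 = 2.4 × 0.5 = 1.20 DD.
Per 24 h: 11.25 DD/day.
Duration = 38 / 11.25 = 3.378 ≈ 3.4 days.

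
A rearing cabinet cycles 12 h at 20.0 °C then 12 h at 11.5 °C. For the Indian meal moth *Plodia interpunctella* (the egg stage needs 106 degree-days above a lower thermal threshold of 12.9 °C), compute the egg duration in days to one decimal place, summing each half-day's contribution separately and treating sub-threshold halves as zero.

Day half: max(0, 20.0 − 12.9) × 0.5 = 7.1 × 0.5 = 3.55 DD.
Night half: max(0, 11.5 − 12.9) × 0.5 = 0.0 × 0.5 = 0.00 DD.
Per 24 h: 3.55 DD/day.
Duration = 106 / 3.55 = 29.859 ≈ 29.9 days.

29.9 days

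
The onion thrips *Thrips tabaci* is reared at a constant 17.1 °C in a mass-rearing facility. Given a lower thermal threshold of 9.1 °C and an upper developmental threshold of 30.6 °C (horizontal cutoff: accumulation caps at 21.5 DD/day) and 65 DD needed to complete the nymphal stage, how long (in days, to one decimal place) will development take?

Daily accumulation = 17.1 − 9.1 = 8.0 DD/day.
Duration = 65 / 8.0 = 8.125 ≈ 8.1 days.

8.1 days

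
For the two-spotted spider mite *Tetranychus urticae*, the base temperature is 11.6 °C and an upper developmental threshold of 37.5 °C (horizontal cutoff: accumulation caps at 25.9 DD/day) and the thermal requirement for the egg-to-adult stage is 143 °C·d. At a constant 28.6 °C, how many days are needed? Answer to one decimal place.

8.4 days

Daily accumulation = 28.6 − 11.6 = 17.0 DD/day.
Duration = 143 / 17.0 = 8.412 ≈ 8.4 days.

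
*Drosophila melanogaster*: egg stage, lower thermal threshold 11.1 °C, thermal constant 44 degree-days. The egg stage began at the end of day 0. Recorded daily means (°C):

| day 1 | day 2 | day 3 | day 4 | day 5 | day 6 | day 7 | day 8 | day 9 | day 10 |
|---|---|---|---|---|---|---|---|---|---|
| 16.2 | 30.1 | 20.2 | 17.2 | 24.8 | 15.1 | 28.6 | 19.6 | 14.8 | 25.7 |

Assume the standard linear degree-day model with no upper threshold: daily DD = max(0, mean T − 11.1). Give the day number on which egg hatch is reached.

day 5

Daily DD above 11.1 °C: 5.1, 19.0, 9.1, 6.1, 13.7, 4.0, 17.5, 8.5, 3.7, 14.6.
Cumulative: 5.1, 24.1, 33.2, 39.3, 53.0, 57.0, 74.5, 83.0, 86.7, 101.3.
The total first reaches 44 DD on day 5.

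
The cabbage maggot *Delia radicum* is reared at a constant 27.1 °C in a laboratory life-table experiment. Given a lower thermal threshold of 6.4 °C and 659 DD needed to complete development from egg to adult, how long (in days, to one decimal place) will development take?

31.8 days

Daily accumulation = 27.1 − 6.4 = 20.7 DD/day.
Duration = 659 / 20.7 = 31.836 ≈ 31.8 days.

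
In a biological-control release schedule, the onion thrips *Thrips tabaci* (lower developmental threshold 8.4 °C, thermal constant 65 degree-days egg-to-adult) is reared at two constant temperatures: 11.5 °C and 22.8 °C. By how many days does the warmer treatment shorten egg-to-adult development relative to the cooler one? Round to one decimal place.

16.5 days

At 11.5 °C: 65 / (11.5 − 8.4) = 65 / 3.1 = 20.968 d.
At 22.8 °C: 65 / (22.8 − 8.4) = 65 / 14.4 = 4.514 d.
Difference = |20.968 − 4.514| = 16.454 ≈ 16.5 days.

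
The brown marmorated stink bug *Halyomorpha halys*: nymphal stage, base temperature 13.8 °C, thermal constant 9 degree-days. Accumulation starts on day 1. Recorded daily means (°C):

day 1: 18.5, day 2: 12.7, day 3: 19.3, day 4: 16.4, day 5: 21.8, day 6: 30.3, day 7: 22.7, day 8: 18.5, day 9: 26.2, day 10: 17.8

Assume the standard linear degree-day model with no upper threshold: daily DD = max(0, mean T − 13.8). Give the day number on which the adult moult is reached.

Daily DD above 13.8 °C: 4.7, 0.0, 5.5, 2.6, 8.0, 16.5, 8.9, 4.7, 12.4, 4.0.
Cumulative: 4.7, 4.7, 10.2, 12.8, 20.8, 37.3, 46.2, 50.9, 63.3, 67.3.
The total first reaches 9 DD on day 3.

day 3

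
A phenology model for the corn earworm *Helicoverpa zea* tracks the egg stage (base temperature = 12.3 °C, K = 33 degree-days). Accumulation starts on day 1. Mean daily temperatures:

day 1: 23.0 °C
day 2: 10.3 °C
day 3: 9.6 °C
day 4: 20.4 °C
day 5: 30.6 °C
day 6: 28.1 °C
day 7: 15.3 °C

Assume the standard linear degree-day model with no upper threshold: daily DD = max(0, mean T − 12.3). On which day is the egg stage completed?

day 5

Daily DD above 12.3 °C: 10.7, 0.0, 0.0, 8.1, 18.3, 15.8, 3.0.
Cumulative: 10.7, 10.7, 10.7, 18.8, 37.1, 52.9, 55.9.
The total first reaches 33 DD on day 5.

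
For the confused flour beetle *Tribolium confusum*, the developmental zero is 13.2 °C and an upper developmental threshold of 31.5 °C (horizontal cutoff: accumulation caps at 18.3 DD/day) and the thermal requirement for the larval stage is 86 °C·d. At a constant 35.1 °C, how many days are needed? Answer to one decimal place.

4.7 days

Temperature 35.1 °C exceeds the upper threshold, so daily accumulation caps at 31.5 − 13.2 = 18.3 DD/day.
Duration = 86 / 18.3 = 4.699 ≈ 4.7 days.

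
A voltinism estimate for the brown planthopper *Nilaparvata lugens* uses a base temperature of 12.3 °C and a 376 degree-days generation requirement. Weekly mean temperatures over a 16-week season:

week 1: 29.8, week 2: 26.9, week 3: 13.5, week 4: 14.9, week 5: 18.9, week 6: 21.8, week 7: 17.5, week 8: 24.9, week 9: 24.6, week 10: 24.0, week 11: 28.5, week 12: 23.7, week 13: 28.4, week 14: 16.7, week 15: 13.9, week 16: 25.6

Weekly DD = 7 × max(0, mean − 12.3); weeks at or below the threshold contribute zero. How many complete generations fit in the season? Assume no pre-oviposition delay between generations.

2 generations

Weekly DD (7 × max(0, T̄ − 12.3)): 122.5, 102.2, 8.4, 18.2, 46.2, 66.5, 36.4, 88.2, 86.1, 81.9, 113.4, 79.8, 112.7, 30.8, 11.2, 93.1.
Season total = 1097.6 DD.
Complete generations = ⌊1097.6 / 376⌋ = 2.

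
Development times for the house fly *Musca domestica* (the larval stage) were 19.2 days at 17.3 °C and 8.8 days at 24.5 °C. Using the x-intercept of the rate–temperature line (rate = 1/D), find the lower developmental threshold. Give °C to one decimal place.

Equal thermal constants: D₁(T₁ − T_b) = D₂(T₂ − T_b).
19.2·(17.3 − T_b) = 8.8·(24.5 − T_b)
T_b = (19.2·17.3 − 8.8·24.5) / (19.2 − 8.8) = 116.56 / 10.4 = 11.208 °C ≈ 11.2 °C.

11.2 °C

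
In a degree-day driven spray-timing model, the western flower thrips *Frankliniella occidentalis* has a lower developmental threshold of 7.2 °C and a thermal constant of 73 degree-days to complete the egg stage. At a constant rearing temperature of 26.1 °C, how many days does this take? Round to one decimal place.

Daily accumulation = 26.1 − 7.2 = 18.9 DD/day.
Duration = 73 / 18.9 = 3.862 ≈ 3.9 days.

3.9 days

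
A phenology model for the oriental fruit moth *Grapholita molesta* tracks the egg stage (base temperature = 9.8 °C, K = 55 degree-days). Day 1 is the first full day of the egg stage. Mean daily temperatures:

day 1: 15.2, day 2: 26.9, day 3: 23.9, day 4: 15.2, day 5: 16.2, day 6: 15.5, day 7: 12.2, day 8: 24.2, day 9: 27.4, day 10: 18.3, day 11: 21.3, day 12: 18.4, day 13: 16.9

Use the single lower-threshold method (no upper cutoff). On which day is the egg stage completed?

day 7

Daily DD above 9.8 °C: 5.4, 17.1, 14.1, 5.4, 6.4, 5.7, 2.4, 14.4, 17.6, 8.5, 11.5, 8.6, 7.1.
Cumulative: 5.4, 22.5, 36.6, 42.0, 48.4, 54.1, 56.5, 70.9, 88.5, 97.0, 108.5, 117.1, 124.2.
The total first reaches 55 DD on day 7.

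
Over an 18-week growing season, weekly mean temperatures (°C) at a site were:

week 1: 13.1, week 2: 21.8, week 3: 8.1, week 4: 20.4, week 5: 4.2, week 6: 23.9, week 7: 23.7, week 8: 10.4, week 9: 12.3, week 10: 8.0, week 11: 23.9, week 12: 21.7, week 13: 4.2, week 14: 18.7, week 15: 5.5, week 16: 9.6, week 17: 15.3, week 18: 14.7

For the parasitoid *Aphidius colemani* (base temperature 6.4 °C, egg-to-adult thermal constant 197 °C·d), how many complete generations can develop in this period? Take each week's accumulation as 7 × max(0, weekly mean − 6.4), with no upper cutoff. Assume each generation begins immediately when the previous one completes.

5 generations

Weekly DD (7 × max(0, T̄ − 6.4)): 46.9, 107.8, 11.9, 98.0, 0.0, 122.5, 121.1, 28.0, 41.3, 11.2, 122.5, 107.1, 0.0, 86.1, 0.0, 22.4, 62.3, 58.1.
Season total = 1047.2 DD.
Complete generations = ⌊1047.2 / 197⌋ = 5.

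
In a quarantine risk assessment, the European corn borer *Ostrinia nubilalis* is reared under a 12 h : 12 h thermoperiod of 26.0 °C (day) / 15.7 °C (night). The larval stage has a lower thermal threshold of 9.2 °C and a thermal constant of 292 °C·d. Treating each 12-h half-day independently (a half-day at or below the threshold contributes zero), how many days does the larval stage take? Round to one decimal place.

25.1 days

Day half: max(0, 26.0 − 9.2) × 0.5 = 16.8 × 0.5 = 8.40 DD.
Night half: max(0, 15.7 − 9.2) × 0.5 = 6.5 × 0.5 = 3.25 DD.
Per 24 h: 11.65 DD/day.
Duration = 292 / 11.65 = 25.064 ≈ 25.1 days.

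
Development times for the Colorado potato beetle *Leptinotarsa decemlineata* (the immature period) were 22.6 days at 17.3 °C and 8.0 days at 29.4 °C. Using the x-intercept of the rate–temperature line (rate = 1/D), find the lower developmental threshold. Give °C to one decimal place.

10.7 °C

Equal thermal constants: D₁(T₁ − T_b) = D₂(T₂ − T_b).
22.6·(17.3 − T_b) = 8.0·(29.4 − T_b)
T_b = (22.6·17.3 − 8.0·29.4) / (22.6 − 8.0) = 155.78 / 14.6 = 10.670 °C ≈ 10.7 °C.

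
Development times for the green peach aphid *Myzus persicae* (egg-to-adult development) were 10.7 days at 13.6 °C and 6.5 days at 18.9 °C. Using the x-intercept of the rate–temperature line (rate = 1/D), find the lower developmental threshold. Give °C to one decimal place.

Linear rate model ⇒ the product D·(T − T_b) is constant across temperatures.
10.7·(13.6 − T_b) = 6.5·(18.9 − T_b)
T_b = (10.7·13.6 − 6.5·18.9) / (10.7 − 6.5) = 22.67 / 4.2 = 5.398 °C ≈ 5.4 °C.

5.4 °C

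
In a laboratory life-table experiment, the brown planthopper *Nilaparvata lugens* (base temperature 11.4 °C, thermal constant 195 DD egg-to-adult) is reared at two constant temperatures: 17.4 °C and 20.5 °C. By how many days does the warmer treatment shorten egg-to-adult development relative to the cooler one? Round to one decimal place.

At 17.4 °C: 195 / (17.4 − 11.4) = 195 / 6.0 = 32.500 d.
At 20.5 °C: 195 / (20.5 − 11.4) = 195 / 9.1 = 21.429 d.
Difference = |32.500 − 21.429| = 11.071 ≈ 11.1 days.

11.1 days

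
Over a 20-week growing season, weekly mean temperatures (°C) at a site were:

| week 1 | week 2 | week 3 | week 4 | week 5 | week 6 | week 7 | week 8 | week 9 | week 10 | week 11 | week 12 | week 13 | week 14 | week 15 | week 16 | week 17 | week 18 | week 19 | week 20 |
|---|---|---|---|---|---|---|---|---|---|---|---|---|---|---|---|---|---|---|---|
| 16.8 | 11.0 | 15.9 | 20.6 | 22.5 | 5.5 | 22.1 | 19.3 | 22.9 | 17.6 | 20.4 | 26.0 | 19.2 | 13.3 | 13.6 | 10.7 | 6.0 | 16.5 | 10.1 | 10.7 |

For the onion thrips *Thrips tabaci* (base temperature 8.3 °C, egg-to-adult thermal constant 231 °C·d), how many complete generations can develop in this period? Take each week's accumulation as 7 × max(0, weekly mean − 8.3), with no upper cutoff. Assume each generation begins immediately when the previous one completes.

Weekly DD (7 × max(0, T̄ − 8.3)): 59.5, 18.9, 53.2, 86.1, 99.4, 0.0, 96.6, 77.0, 102.2, 65.1, 84.7, 123.9, 76.3, 35.0, 37.1, 16.8, 0.0, 57.4, 12.6, 16.8.
Season total = 1118.6 DD.
Complete generations = ⌊1118.6 / 231⌋ = 4.

4 generations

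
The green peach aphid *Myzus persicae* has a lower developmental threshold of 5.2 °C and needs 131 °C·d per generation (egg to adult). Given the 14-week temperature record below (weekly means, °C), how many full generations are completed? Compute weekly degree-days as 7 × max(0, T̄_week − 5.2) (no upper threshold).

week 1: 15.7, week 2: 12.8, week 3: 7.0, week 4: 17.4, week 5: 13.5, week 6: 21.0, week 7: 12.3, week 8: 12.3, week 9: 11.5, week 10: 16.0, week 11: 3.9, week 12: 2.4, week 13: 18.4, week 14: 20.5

6 generations

Weekly DD (7 × max(0, T̄ − 5.2)): 73.5, 53.2, 12.6, 85.4, 58.1, 110.6, 49.7, 49.7, 44.1, 75.6, 0.0, 0.0, 92.4, 107.1.
Season total = 812.0 DD.
Complete generations = ⌊812.0 / 131⌋ = 6.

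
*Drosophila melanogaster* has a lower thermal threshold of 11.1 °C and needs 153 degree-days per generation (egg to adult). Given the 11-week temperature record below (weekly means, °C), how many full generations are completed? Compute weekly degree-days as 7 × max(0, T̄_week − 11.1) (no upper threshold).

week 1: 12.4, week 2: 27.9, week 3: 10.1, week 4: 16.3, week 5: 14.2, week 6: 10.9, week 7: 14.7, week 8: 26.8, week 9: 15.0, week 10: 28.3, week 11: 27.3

3 generations

Weekly DD (7 × max(0, T̄ − 11.1)): 9.1, 117.6, 0.0, 36.4, 21.7, 0.0, 25.2, 109.9, 27.3, 120.4, 113.4.
Season total = 581.0 DD.
Complete generations = ⌊581.0 / 153⌋ = 3.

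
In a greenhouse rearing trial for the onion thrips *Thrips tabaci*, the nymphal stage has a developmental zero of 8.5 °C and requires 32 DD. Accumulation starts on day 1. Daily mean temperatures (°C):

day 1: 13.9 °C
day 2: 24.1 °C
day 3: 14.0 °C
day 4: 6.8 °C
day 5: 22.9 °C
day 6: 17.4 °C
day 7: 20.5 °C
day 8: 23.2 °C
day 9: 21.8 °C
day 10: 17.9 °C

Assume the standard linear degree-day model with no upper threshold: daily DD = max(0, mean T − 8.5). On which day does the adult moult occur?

Daily DD above 8.5 °C: 5.4, 15.6, 5.5, 0.0, 14.4, 8.9, 12.0, 14.7, 13.3, 9.4.
Cumulative: 5.4, 21.0, 26.5, 26.5, 40.9, 49.8, 61.8, 76.5, 89.8, 99.2.
The total first reaches 32 DD on day 5.

day 5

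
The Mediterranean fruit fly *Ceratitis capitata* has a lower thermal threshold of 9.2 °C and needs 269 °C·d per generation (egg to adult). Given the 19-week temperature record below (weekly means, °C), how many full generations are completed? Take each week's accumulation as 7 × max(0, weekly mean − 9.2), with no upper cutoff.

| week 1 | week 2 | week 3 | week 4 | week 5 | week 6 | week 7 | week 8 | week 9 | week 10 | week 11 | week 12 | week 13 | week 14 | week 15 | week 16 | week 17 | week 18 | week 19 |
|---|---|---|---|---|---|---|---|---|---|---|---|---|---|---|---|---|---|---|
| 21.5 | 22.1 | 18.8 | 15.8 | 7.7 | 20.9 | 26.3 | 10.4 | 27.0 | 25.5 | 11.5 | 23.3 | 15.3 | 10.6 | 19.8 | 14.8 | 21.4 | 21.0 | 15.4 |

Weekly DD (7 × max(0, T̄ − 9.2)): 86.1, 90.3, 67.2, 46.2, 0.0, 81.9, 119.7, 8.4, 124.6, 114.1, 16.1, 98.7, 42.7, 9.8, 74.2, 39.2, 85.4, 82.6, 43.4.
Season total = 1230.6 DD.
Complete generations = ⌊1230.6 / 269⌋ = 4.

4 generations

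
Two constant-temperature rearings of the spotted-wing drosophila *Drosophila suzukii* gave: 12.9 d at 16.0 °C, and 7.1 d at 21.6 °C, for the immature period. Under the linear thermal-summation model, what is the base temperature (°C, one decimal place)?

Under the model K = D·(T − T_b), so D₁·(T₁ − T_b) = D₂·(T₂ − T_b).
12.9·(16.0 − T_b) = 7.1·(21.6 − T_b)
T_b = (12.9·16.0 − 7.1·21.6) / (12.9 − 7.1) = 53.04 / 5.8 = 9.145 °C ≈ 9.1 °C.

9.1 °C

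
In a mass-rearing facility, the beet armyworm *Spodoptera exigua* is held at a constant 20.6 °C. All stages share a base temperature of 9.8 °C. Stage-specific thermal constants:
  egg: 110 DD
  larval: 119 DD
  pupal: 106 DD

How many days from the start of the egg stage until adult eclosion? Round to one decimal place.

31.0 days

Daily accumulation at 20.6 °C = 20.6 − 9.8 = 10.8 DD/day.
Total K = 110 + 119 + 106 = 335 DD.
Total duration = 335 / 10.8 = 31.019 ≈ 31.0 days.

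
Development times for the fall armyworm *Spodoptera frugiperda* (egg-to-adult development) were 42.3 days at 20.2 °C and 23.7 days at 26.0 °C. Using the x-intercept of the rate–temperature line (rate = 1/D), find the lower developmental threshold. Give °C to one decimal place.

Under the model K = D·(T − T_b), so D₁·(T₁ − T_b) = D₂·(T₂ − T_b).
42.3·(20.2 − T_b) = 23.7·(26.0 − T_b)
T_b = (42.3·20.2 − 23.7·26.0) / (42.3 − 23.7) = 238.26 / 18.6 = 12.810 °C ≈ 12.8 °C.

12.8 °C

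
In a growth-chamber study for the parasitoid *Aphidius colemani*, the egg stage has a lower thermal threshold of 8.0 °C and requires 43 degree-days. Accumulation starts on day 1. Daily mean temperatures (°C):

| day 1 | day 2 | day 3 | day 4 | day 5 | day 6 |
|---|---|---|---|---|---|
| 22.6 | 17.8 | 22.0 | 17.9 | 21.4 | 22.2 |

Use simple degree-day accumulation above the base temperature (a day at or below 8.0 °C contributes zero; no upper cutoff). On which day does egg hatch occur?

day 4

Daily DD above 8.0 °C: 14.6, 9.8, 14.0, 9.9, 13.4, 14.2.
Cumulative: 14.6, 24.4, 38.4, 48.3, 61.7, 75.9.
The total first reaches 43 DD on day 4.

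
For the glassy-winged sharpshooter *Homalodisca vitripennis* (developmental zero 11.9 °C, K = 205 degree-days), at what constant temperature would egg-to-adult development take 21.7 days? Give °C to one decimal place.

21.3 °C

Required daily accumulation = 205 / 21.7 = 9.447 DD/day.
T = T_base + 9.447 = 11.9 + 9.447 = 21.347 ≈ 21.3 °C.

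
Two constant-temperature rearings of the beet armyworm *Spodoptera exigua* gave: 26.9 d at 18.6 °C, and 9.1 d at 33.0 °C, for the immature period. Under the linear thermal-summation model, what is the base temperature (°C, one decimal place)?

Equal thermal constants: D₁(T₁ − T_b) = D₂(T₂ − T_b).
26.9·(18.6 − T_b) = 9.1·(33.0 − T_b)
T_b = (26.9·18.6 − 9.1·33.0) / (26.9 − 9.1) = 200.04 / 17.8 = 11.238 °C ≈ 11.2 °C.

11.2 °C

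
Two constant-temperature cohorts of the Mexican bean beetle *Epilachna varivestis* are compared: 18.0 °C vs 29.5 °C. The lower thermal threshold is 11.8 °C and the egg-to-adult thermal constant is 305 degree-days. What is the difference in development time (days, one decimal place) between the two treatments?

At 18.0 °C: 305 / (18.0 − 11.8) = 305 / 6.2 = 49.194 d.
At 29.5 °C: 305 / (29.5 − 11.8) = 305 / 17.7 = 17.232 d.
Difference = |49.194 − 17.232| = 31.962 ≈ 32.0 days.

32.0 days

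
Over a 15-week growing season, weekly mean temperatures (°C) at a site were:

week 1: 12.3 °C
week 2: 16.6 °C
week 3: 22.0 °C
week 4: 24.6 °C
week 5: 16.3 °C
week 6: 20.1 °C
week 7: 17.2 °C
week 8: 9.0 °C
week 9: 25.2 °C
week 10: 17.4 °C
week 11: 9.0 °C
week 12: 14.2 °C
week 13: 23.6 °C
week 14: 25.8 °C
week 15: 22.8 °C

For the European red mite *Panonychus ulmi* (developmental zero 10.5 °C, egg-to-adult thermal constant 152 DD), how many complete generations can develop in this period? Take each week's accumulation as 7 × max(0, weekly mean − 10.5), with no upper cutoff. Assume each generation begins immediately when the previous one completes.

5 generations

Weekly DD (7 × max(0, T̄ − 10.5)): 12.6, 42.7, 80.5, 98.7, 40.6, 67.2, 46.9, 0.0, 102.9, 48.3, 0.0, 25.9, 91.7, 107.1, 86.1.
Season total = 851.2 DD.
Complete generations = ⌊851.2 / 152⌋ = 5.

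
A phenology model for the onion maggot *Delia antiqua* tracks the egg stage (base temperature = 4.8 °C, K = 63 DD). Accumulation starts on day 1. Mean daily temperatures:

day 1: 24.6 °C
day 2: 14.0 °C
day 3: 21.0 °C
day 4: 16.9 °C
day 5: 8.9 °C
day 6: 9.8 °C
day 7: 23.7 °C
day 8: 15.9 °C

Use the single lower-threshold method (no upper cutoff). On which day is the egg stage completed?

Daily DD above 4.8 °C: 19.8, 9.2, 16.2, 12.1, 4.1, 5.0, 18.9, 11.1.
Cumulative: 19.8, 29.0, 45.2, 57.3, 61.4, 66.4, 85.3, 96.4.
The total first reaches 63 DD on day 6.

day 6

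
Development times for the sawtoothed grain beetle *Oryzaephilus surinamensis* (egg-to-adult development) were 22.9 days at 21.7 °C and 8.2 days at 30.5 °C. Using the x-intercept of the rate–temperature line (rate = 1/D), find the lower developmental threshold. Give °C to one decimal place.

Under the model K = D·(T − T_b), so D₁·(T₁ − T_b) = D₂·(T₂ − T_b).
22.9·(21.7 − T_b) = 8.2·(30.5 − T_b)
T_b = (22.9·21.7 − 8.2·30.5) / (22.9 − 8.2) = 246.83 / 14.7 = 16.791 °C ≈ 16.8 °C.

16.8 °C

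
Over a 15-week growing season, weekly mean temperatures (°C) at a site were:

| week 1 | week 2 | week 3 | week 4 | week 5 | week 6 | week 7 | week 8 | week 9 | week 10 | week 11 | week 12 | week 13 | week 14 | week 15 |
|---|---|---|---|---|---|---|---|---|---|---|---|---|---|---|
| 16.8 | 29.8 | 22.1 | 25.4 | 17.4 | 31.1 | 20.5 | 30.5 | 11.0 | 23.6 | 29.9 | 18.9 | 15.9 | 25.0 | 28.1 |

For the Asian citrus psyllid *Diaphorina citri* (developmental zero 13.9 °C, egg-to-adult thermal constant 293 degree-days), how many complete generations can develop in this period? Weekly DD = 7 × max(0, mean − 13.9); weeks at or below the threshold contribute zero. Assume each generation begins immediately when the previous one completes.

Weekly DD (7 × max(0, T̄ − 13.9)): 20.3, 111.3, 57.4, 80.5, 24.5, 120.4, 46.2, 116.2, 0.0, 67.9, 112.0, 35.0, 14.0, 77.7, 99.4.
Season total = 982.8 DD.
Complete generations = ⌊982.8 / 293⌋ = 3.

3 generations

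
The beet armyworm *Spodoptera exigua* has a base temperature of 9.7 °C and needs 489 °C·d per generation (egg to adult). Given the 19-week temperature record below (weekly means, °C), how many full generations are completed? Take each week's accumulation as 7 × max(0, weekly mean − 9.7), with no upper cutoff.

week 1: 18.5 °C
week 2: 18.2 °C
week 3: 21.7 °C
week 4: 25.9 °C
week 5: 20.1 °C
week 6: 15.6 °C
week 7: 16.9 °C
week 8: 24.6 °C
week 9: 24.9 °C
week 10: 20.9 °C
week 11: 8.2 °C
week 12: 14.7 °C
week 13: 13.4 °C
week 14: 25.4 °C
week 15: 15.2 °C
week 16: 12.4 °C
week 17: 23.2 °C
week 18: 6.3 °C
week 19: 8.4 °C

Weekly DD (7 × max(0, T̄ − 9.7)): 61.6, 59.5, 84.0, 113.4, 72.8, 41.3, 50.4, 104.3, 106.4, 78.4, 0.0, 35.0, 25.9, 109.9, 38.5, 18.9, 94.5, 0.0, 0.0.
Season total = 1094.8 DD.
Complete generations = ⌊1094.8 / 489⌋ = 2.

2 generations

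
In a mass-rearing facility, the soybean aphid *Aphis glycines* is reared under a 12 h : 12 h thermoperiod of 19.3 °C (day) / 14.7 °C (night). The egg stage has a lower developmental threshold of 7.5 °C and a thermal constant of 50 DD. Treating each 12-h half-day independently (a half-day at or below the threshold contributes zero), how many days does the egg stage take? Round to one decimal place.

Day half: max(0, 19.3 − 7.5) × 0.5 = 11.8 × 0.5 = 5.90 DD.
Night half: max(0, 14.7 − 7.5) × 0.5 = 7.2 × 0.5 = 3.60 DD.
Per 24 h: 9.50 DD/day.
Duration = 50 / 9.50 = 5.263 ≈ 5.3 days.

5.3 days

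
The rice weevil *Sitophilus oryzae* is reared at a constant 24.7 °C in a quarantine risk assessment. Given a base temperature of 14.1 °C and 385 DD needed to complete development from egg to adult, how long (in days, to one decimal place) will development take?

36.3 days

Daily accumulation = 24.7 − 14.1 = 10.6 DD/day.
Duration = 385 / 10.6 = 36.321 ≈ 36.3 days.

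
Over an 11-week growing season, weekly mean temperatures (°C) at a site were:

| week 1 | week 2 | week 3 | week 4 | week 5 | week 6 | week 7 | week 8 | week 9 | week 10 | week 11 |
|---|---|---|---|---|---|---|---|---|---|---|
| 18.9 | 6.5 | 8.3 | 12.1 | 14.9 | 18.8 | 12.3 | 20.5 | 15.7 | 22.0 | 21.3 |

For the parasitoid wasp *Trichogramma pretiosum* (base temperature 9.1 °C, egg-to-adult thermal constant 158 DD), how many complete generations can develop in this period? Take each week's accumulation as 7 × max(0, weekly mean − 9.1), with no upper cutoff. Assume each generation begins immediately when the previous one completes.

Weekly DD (7 × max(0, T̄ − 9.1)): 68.6, 0.0, 0.0, 21.0, 40.6, 67.9, 22.4, 79.8, 46.2, 90.3, 85.4.
Season total = 522.2 DD.
Complete generations = ⌊522.2 / 158⌋ = 3.

3 generations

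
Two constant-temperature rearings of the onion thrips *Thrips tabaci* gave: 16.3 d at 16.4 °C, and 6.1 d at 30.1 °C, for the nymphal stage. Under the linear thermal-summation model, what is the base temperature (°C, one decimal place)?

Under the model K = D·(T − T_b), so D₁·(T₁ − T_b) = D₂·(T₂ − T_b).
16.3·(16.4 − T_b) = 6.1·(30.1 − T_b)
T_b = (16.3·16.4 − 6.1·30.1) / (16.3 − 6.1) = 83.71 / 10.2 = 8.207 °C ≈ 8.2 °C.

8.2 °C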